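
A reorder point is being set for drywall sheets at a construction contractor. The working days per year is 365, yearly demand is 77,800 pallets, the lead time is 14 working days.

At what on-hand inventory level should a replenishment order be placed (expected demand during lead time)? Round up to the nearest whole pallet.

2,985 pallets

Daily demand d = 77,800 / 365 = 213.151 pallets/day
Demand during lead time = 213.151 × 14 = 2,984.11
Reorder point = 2,984.11 → round up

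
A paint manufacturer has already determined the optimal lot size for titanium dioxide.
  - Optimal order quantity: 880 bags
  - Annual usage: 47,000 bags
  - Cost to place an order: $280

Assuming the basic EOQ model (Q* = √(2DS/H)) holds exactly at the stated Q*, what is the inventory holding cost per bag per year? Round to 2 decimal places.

From Q* = √(2DS/H) ⇒ Q*² = 2DS/H.
H = 2DS / Q² = 2 × 47,000 × 280 / 880² = 33.9876

$33.99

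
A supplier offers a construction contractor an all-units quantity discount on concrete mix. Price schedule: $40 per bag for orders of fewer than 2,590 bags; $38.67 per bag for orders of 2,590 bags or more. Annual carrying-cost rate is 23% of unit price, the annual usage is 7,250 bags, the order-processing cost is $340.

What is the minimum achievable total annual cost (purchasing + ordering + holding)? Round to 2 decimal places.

$292,827.10

H₁ = 23%×$40 = $9.2000;  H₂ = 23%×$38.67 = $8.8941
EOQ₁ = √(2×7,250×340/9.2000) = 732.03  (< 2,590, feasible at tier 1)
EOQ₂ = √(2×7,250×340/8.8941) = 744.51  (< 2,590 → use Q = 2,590 at tier-2 price)
TC(tier 1 (EOQ₁), Q≈732.0) = $296,734.69
TC(tier 2, Q≈2,590.0) = $292,827.10
Minimum at tier 2: $292,827.10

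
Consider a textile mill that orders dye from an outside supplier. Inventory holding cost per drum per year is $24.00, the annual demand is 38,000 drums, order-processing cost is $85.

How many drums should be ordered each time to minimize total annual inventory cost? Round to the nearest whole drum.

2DS/H = 2·38,000·85/24 = 269,166.67
EOQ = √269,166.67 ≈ 518.81

519 drums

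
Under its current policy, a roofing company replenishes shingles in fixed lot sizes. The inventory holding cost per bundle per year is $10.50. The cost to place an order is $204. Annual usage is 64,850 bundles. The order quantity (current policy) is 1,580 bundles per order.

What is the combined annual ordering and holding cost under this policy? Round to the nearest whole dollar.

Orders/yr = 64,850/1,580 = 41.044; ordering cost = 41.044 × $204 = $8,373.04
Average inventory = 1,580/2 = 790; holding cost = 790 × $10.5 = $8,295.00
Total = $8,373.04 + $8,295.00 = $16,668.04

$16,668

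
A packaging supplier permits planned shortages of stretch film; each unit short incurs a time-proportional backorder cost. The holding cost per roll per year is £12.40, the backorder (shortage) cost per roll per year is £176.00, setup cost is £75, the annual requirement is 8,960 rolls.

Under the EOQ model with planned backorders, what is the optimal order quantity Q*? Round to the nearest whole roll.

341 rolls

Q* = √(2DS/H) · √((H + b)/b)
   = √(2 × 8,960 × 75 / 12.4) · √((12.4 + 176) / 176)
   = 329.222 × 1.0346 ≈ 340.62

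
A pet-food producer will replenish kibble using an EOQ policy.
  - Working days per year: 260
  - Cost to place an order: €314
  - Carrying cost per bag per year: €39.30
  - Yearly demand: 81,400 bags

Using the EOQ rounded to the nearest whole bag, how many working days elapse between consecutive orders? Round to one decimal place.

EOQ = √(2DS/H) = √(2 × 81,400 × 314 / 39.3)
    = √(1,300,743.00) ≈ 1,140.50 → Q = 1,141 bags
Cycle time = (working days × Q)/D = (260 × 1,141) / 81,400 = 3.644 days

3.6 days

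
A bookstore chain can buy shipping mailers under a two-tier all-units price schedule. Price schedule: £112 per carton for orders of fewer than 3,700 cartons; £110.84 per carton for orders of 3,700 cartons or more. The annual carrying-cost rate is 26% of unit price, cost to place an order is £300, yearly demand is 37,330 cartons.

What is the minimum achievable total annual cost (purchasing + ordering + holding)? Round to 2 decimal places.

H₁ = 26%×£112 = £29.1200;  H₂ = 26%×£110.84 = £28.8184
EOQ₁ = √(2×37,330×300/29.1200) = 877.02  (< 3,700, feasible at tier 1)
EOQ₂ = √(2×37,330×300/28.8184) = 881.60  (< 3,700 → use Q = 3,700 at tier-2 price)
TC(tier 1 (EOQ₁), Q≈877.0) = £4,206,498.79
TC(tier 2, Q≈3,700.0) = £4,193,998.00
Minimum at tier 2: £4,193,998.00

£4,193,998.00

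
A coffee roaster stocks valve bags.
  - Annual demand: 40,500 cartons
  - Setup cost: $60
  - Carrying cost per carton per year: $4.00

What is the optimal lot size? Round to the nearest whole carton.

1,102 cartons

Optimal lot size Q* = (2 × 40,500 × $60 / $4)^½ ≈ 1,102.27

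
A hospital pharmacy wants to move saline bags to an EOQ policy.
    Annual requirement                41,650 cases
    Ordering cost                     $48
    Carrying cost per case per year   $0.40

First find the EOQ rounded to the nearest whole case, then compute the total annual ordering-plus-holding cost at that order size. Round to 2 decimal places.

EOQ = √(2DS/H) = √(2 × 41,650 × 48 / 0.4)
    = √(9,996,000.00) ≈ 3,161.65 → Q = 3,162 cases
Ordering: D/Q × S = 41,650/3,162 × $48 = $632.26
Holding:  Q/2 × H = 3,162/2 × $0.4 = $632.40
Total = $632.26 + $632.40 = $1,264.66

$1,264.66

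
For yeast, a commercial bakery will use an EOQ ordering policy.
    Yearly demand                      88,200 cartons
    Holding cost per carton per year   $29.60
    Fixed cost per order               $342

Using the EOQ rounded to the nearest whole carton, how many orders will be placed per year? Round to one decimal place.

61.8 orders per year

EOQ = √(2DS/H) = √(2 × 88,200 × 342 / 29.6)
    = √(2,038,135.14) ≈ 1,427.63 → Q = 1,428
N = D/Q = 88,200/1,428 ≈ 61.765 orders/yr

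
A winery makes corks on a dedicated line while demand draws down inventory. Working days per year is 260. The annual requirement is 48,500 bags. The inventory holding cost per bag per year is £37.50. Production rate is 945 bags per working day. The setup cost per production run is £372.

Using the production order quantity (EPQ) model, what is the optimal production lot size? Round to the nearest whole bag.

1,095 bags

d = 48,500/260 = 186.5385 bags/day;  effective holding cost H(1 − d/p) = 37.5·(1 − 186.5385/945) = 30.09768
Q* = √(2DS / H_eff) = √(2·48,500·372 / 30.09768) ≈ 1,094.94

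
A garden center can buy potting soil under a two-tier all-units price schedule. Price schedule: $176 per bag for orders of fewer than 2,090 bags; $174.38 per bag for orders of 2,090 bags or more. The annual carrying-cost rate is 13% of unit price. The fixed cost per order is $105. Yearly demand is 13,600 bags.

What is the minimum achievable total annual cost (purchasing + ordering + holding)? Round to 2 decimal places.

$2,395,940.78

H₁ = 13%×$176 = $22.8800;  H₂ = 13%×$174.38 = $22.6694
EOQ₁ = √(2×13,600×105/22.8800) = 353.31  (< 2,090, feasible at tier 1)
EOQ₂ = √(2×13,600×105/22.6694) = 354.94  (< 2,090 → use Q = 2,090 at tier-2 price)
TC(tier 1 (EOQ₁), Q≈353.3) = $2,401,683.64
TC(tier 2, Q≈2,090.0) = $2,395,940.78
Minimum at tier 2: $2,395,940.78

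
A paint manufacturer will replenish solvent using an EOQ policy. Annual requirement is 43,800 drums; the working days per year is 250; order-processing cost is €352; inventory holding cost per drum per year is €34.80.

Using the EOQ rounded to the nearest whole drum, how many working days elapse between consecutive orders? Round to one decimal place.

2DS/H = 2·43,800·352/34.8 = 886,068.97
EOQ = √886,068.97 ≈ 941.31 → Q = 941 drums
Cycle time = (working days × Q)/D = (250 × 941) / 43,800 = 5.371 days

5.4 days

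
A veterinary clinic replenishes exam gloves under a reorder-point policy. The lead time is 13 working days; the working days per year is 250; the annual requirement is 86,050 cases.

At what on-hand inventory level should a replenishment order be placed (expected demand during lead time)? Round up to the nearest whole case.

Daily demand d = 86,050 / 250 = 344.200 cases/day
Demand during lead time = 344.200 × 13 = 4,474.60
Reorder point = 4,474.60 → round up

4,475 cases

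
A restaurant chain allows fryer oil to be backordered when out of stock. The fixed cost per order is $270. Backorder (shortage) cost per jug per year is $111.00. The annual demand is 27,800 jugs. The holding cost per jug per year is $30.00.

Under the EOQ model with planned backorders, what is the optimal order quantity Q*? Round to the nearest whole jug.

Q* = √(2DS/H) · √((H + b)/b)
   = √(2 × 27,800 × 270 / 30) · √((30 + 111) / 111)
   = 707.390 × 1.1271 ≈ 797.27

797 jugs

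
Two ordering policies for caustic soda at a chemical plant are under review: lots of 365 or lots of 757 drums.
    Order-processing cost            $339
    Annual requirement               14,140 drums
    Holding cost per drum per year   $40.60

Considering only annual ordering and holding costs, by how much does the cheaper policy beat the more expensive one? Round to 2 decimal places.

TC(Q) = (D/Q)S + (Q/2)H
TC(365) = (14,140/365)×339 + (365/2)×40.6 = $20,542.27
TC(757) = (14,140/757)×339 + (757/2)×40.6 = $21,699.28
|ΔTC| = |$20,542.27 − $21,699.28| = $1,157.01

$1,157.01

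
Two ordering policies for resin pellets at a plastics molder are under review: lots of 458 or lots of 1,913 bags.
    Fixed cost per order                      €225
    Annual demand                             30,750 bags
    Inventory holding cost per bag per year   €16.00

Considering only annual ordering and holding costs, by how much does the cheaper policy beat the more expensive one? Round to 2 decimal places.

€150.26

Annual cost at Q: ordering D·S/Q plus holding Q·H/2.
TC(458) = (30,750/458)×225 + (458/2)×16 = €18,770.44
TC(1,913) = (30,750/1,913)×225 + (1,913/2)×16 = €18,920.70
Lots of 458 are cheaper by €150.26.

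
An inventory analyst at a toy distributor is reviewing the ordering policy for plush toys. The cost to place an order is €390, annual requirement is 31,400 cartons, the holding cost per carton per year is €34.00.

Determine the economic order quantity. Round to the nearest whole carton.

Optimal lot size Q* = (2 × 31,400 × €390 / €34)^½ ≈ 848.74

849 cartons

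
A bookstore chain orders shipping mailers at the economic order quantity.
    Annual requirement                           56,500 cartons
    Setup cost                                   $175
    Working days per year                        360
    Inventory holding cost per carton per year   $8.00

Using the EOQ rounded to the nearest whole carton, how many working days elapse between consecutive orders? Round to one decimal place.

10.0 days

2DS/H = 2·56,500·175/8 = 2,471,875.00
EOQ = √2,471,875.00 ≈ 1,572.22 → Q = 1,572 cartons
Days between orders = 360 / (D/Q) = 360 / 35.941 ≈ 10.016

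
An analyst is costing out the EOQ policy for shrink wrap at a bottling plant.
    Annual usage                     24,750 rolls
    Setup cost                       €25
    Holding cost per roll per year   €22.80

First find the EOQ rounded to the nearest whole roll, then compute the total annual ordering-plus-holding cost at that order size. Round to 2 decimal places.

€5,311.78

Optimal lot size Q* = (2 × 24,750 × €25 / €22.8)^½ ≈ 232.97 → Q = 233 rolls
Ordering: D/Q × S = 24,750/233 × €25 = €2,655.58
Holding:  Q/2 × H = 233/2 × €22.8 = €2,656.20
Total = €2,655.58 + €2,656.20 = €5,311.78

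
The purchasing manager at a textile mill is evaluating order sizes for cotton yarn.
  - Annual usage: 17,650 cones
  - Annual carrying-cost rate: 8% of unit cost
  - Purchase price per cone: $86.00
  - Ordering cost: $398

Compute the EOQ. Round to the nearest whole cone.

Holding cost per cone per year: H = 8% × $86 = $6.8800
Optimal lot size Q* = (2 × 17,650 × $398 / $6.88)^½ ≈ 1,429.01

1,429 cones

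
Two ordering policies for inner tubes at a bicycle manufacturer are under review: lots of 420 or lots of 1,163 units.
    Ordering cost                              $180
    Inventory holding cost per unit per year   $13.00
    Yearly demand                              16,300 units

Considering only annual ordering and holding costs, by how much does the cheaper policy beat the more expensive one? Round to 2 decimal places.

$366.57

For each Q, cost = (D/Q)·S + (Q/2)·H.
TC(420) = (16,300/420)×180 + (420/2)×13 = $9,715.71
TC(1,163) = (16,300/1,163)×180 + (1,163/2)×13 = $10,082.29
Cheaper: Q = 420.  Difference = $366.57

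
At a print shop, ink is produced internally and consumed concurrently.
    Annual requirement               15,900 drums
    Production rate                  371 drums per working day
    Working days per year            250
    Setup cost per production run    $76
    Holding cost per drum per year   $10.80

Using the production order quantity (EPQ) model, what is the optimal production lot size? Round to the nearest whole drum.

Daily demand d = 15,900/250 = 63.600; p = 371; 1 − d/p = 0.82857
EPQ = √(2DS / (H(1 − d/p)))
    = √(2 × 15,900 × 76 / (10.8 × 0.82857)) ≈ 519.69

520 drums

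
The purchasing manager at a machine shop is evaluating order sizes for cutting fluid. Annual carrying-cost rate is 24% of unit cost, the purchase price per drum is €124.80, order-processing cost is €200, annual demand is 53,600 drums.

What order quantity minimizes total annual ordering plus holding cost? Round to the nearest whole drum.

Carrying cost H = €124.8 × 24% = €29.9520/drum/yr
EOQ = √(2DS/H) = √(2 × 53,600 × 200 / 29.952)
    = √(715,811.97) ≈ 846.06

846 drums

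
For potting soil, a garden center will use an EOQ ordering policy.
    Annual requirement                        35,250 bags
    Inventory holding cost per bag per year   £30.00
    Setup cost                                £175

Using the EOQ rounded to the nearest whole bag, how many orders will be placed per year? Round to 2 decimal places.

54.99 orders per year

Q* = √(2·D·S / H) = √(2·35,250·175 / 30) = √411,250.0 ≈ 641.29 → Q = 641
N = D/Q = 35,250/641 ≈ 54.992 orders/yr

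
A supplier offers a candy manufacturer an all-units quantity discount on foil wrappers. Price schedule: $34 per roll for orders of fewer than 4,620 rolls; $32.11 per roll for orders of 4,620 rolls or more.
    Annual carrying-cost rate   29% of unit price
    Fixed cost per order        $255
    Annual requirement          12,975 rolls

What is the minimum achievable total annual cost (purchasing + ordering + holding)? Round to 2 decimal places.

$438,853.89

H₁ = 29%×$34 = $9.8600;  H₂ = 29%×$32.11 = $9.3119
EOQ₁ = √(2×12,975×255/9.8600) = 819.22  (< 4,620, feasible at tier 1)
EOQ₂ = √(2×12,975×255/9.3119) = 842.98  (< 4,620 → use Q = 4,620 at tier-2 price)
TC(tier 1 (EOQ₁), Q≈819.2) = $449,227.50
TC(tier 2, Q≈4,620.0) = $438,853.89
Minimum at tier 2: $438,853.89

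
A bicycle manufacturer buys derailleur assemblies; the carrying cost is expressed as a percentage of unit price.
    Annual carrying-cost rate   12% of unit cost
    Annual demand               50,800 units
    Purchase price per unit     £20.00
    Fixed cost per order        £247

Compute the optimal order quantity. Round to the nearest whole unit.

H = i·C = 0.12 × £20 = £2.4000 per unit-year
EOQ = √(2DS/H) = √(2 × 50,800 × 247 / 2.4)
    = √(10,456,333.33) ≈ 3,233.63

3,234 units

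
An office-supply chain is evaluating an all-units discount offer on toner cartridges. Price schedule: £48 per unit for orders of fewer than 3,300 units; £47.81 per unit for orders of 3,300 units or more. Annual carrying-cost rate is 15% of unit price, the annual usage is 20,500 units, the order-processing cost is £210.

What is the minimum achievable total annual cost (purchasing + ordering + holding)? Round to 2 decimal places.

£991,873.50

H₁ = 15%×£48 = £7.2000;  H₂ = 15%×£47.81 = £7.1715
EOQ₁ = √(2×20,500×210/7.2000) = 1,093.54  (< 3,300, feasible at tier 1)
EOQ₂ = √(2×20,500×210/7.1715) = 1,095.71  (< 3,300 → use Q = 3,300 at tier-2 price)
TC(tier 1 (EOQ₁), Q≈1,093.5) = £991,873.50
TC(tier 2, Q≈3,300.0) = £993,242.52
Minimum at tier 1 (EOQ₁): £991,873.50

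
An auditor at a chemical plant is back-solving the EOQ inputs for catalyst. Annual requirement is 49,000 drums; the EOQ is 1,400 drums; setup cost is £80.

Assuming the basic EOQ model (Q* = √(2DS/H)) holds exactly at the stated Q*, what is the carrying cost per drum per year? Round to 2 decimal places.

£4.00

Since Q* = (2DS/H)^½, squaring gives Q*²·H = 2DS.
H = 2DS / Q² = 2 × 49,000 × 80 / 1,400² = 4.0000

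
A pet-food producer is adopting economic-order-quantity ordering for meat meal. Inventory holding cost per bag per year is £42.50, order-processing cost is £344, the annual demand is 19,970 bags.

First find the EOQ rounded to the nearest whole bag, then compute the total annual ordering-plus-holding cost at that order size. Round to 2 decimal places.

£24,164.50

2DS/H = 2·19,970·344/42.5 = 323,279.06
EOQ = √323,279.06 ≈ 568.58 → Q = 569 bags
Annual ordering cost = (D/Q)·S = (19,970/569) × 344 = £12,073.25
Annual holding cost  = (Q/2)·H = (569/2) × 42.5 = £12,091.25
Total = £12,073.25 + £12,091.25 = £24,164.50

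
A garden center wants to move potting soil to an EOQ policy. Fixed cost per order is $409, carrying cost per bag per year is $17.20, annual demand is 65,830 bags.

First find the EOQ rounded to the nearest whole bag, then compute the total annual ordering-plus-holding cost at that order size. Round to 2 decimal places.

$30,433.56

2DS/H = 2·65,830·409/17.2 = 3,130,752.33
EOQ = √3,130,752.33 ≈ 1,769.39 → Q = 1,769 bags
Annual ordering cost = (D/Q)·S = (65,830/1,769) × 409 = $15,220.16
Annual holding cost  = (Q/2)·H = (1,769/2) × 17.2 = $15,213.40
Total = $15,220.16 + $15,213.40 = $30,433.56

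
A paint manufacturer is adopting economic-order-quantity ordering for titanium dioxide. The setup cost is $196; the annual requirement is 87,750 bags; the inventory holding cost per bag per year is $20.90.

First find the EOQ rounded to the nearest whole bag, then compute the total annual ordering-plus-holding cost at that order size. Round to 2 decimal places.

Optimal lot size Q* = (2 × 87,750 × $196 / $20.9)^½ ≈ 1,282.90 → Q = 1,283 bags
Annual ordering cost = (D/Q)·S = (87,750/1,283) × 196 = $13,405.30
Annual holding cost  = (Q/2)·H = (1,283/2) × 20.9 = $13,407.35
Total = $13,405.30 + $13,407.35 = $26,812.65

$26,812.65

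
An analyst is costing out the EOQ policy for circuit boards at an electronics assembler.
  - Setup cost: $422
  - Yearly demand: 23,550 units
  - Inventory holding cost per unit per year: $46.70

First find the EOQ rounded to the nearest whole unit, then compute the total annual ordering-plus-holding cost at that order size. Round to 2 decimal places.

Optimal lot size Q* = (2 × 23,550 × $422 / $46.7)^½ ≈ 652.39 → Q = 652 units
Annual ordering cost = (D/Q)·S = (23,550/652) × 422 = $15,242.48
Annual holding cost  = (Q/2)·H = (652/2) × 46.7 = $15,224.20
Total = $15,242.48 + $15,224.20 = $30,466.68

$30,466.68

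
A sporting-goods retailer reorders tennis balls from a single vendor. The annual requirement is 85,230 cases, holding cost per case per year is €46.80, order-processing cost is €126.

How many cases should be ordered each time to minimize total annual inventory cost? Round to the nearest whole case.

677 cases

EOQ = √(2DS/H) = √(2 × 85,230 × 126 / 46.8)
    = √(458,930.77) ≈ 677.44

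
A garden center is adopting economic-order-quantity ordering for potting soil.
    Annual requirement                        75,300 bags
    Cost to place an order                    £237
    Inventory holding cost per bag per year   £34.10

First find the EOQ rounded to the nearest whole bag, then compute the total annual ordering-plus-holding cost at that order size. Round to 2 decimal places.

£34,887.02

Optimal lot size Q* = (2 × 75,300 × £237 / £34.1)^½ ≈ 1,023.08 → Q = 1,023 bags
Annual ordering cost = (D/Q)·S = (75,300/1,023) × 237 = £17,444.87
Annual holding cost  = (Q/2)·H = (1,023/2) × 34.1 = £17,442.15
Total = £17,444.87 + £17,442.15 = £34,887.02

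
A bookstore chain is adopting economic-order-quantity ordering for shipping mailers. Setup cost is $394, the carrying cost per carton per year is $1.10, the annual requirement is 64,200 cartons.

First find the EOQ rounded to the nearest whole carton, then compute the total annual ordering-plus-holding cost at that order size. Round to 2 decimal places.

2DS/H = 2·64,200·394/1.1 = 45,990,545.45
EOQ = √45,990,545.45 ≈ 6,781.63 → Q = 6,782 cartons
Orders/yr = 64,200/6,782 = 9.466; ordering cost = 9.466 × $394 = $3,729.70
Average inventory = 6,782/2 = 3391; holding cost = 3391 × $1.1 = $3,730.10
Total = $3,729.70 + $3,730.10 = $7,459.80

$7,459.80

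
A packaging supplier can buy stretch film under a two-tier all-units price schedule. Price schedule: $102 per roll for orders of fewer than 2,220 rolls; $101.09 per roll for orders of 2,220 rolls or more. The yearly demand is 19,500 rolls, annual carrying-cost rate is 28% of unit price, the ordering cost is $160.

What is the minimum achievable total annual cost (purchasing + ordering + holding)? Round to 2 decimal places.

H₁ = 28%×$102 = $28.5600;  H₂ = 28%×$101.09 = $28.3052
EOQ₁ = √(2×19,500×160/28.5600) = 467.43  (< 2,220, feasible at tier 1)
EOQ₂ = √(2×19,500×160/28.3052) = 469.53  (< 2,220 → use Q = 2,220 at tier-2 price)
TC(tier 1 (EOQ₁), Q≈467.4) = $2,002,349.70
TC(tier 2, Q≈2,220.0) = $2,004,079.18
Minimum at tier 1 (EOQ₁): $2,002,349.70

$2,002,349.70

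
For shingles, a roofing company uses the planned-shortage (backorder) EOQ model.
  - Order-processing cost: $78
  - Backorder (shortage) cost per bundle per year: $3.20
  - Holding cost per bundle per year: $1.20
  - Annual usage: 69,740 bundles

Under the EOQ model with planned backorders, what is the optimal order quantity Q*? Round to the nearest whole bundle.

Basic EOQ = √(2·69,740·78/1.2) = 3,011.013
Backorder adjustment √((H+b)/b) = √((1.2+3.2)/3.2) = 1.1726
Q* = 3,011.013 × 1.1726 ≈ 3,530.73

3,531 bundles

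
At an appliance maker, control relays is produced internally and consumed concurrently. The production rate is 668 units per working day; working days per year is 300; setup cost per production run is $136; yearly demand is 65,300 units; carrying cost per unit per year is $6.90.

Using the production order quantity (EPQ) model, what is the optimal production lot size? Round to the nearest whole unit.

1,954 units

d = 65,300/300 = 217.6667 units/day;  effective holding cost H(1 − d/p) = 6.9·(1 − 217.6667/668) = 4.65165
Q* = √(2DS / H_eff) = √(2·65,300·136 / 4.65165) ≈ 1,954.06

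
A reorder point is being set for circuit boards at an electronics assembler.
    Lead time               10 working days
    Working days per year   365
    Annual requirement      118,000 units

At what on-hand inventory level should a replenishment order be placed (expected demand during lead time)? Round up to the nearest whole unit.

Daily demand d = 118,000 / 365 = 323.288 units/day
Demand during lead time = 323.288 × 10 = 3,232.88
Reorder point = 3,232.88 → round up

3,233 units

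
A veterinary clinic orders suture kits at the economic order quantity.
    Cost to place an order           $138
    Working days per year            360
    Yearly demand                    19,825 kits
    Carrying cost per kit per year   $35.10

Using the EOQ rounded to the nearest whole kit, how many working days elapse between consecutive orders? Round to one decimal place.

7.2 days

2DS/H = 2·19,825·138/35.1 = 155,888.89
EOQ = √155,888.89 ≈ 394.83 → Q = 395 kits
Cycle time = (working days × Q)/D = (360 × 395) / 19,825 = 7.173 days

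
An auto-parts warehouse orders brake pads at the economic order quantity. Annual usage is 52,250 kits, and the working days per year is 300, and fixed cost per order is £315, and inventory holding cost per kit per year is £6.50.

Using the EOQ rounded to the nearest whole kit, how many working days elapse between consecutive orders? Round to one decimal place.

12.9 days

Optimal lot size Q* = (2 × 52,250 × £315 / £6.5)^½ ≈ 2,250.38 → Q = 2,250 kits
T = Q/D × 300 days = 2,250/52,250 × 300 = 12.919 days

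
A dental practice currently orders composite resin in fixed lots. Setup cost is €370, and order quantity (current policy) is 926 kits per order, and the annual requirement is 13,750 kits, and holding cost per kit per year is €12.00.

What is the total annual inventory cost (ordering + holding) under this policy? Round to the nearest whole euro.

Annual ordering cost = (D/Q)·S = (13,750/926) × 370 = €5,494.06
Annual holding cost  = (Q/2)·H = (926/2) × 12 = €5,556.00
Total = €5,494.06 + €5,556.00 = €11,050.06

€11,050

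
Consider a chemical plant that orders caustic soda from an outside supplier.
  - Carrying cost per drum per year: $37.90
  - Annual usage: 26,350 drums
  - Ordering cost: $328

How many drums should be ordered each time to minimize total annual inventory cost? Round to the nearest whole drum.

675 drums

EOQ = √(2DS/H) = √(2 × 26,350 × 328 / 37.9)
    = √(456,084.43) ≈ 675.34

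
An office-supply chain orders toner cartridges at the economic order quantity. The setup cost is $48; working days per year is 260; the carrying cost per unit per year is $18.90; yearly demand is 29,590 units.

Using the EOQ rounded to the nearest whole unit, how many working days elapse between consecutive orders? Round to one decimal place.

3.4 days

EOQ = √(2DS/H) = √(2 × 29,590 × 48 / 18.9)
    = √(150,298.41) ≈ 387.68 → Q = 388 units
Days between orders = 260 / (D/Q) = 260 / 76.263 ≈ 3.409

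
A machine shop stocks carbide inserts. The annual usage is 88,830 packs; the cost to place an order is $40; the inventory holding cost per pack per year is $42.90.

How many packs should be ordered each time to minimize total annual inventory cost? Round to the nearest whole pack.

Optimal lot size Q* = (2 × 88,830 × $40 / $42.9)^½ ≈ 407.00

407 packs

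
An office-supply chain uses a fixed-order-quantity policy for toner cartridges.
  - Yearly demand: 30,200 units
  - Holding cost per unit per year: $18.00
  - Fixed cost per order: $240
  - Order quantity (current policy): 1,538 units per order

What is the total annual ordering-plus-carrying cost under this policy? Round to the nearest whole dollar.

Orders/yr = 30,200/1,538 = 19.636; ordering cost = 19.636 × $240 = $4,712.61
Average inventory = 1,538/2 = 769; holding cost = 769 × $18 = $13,842.00
Total = $4,712.61 + $13,842.00 = $18,554.61

$18,555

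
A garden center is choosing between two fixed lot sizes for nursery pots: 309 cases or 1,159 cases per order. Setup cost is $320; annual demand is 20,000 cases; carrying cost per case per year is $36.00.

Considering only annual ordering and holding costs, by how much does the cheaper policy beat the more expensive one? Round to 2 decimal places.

Annual cost at Q: ordering D·S/Q plus holding Q·H/2.
TC(309) = (20,000/309)×320 + (309/2)×36 = $26,273.97
TC(1,159) = (20,000/1,159)×320 + (1,159/2)×36 = $26,384.00
|ΔTC| = |$26,273.97 − $26,384.00| = $110.03

$110.03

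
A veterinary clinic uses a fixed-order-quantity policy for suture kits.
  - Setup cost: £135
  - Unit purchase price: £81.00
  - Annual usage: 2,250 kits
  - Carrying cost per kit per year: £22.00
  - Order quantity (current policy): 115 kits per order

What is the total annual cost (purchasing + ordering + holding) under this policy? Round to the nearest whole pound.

£186,156

Ordering: D/Q × S = 2,250/115 × £135 = £2,641.30
Holding:  Q/2 × H = 115/2 × £22 = £1,265.00
Purchase cost = D·C = 2,250 × 81 = £182,250.00
Total = £2,641.30 + £1,265.00 + £182,250.00 = £186,156.30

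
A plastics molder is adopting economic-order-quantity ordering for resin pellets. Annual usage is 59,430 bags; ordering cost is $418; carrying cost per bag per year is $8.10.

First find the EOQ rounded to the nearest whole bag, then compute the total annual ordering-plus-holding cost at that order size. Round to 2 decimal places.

Q* = √(2·D·S / H) = √(2·59,430·418 / 8.1) = √6,133,763.0 ≈ 2,476.64 → Q = 2,477 bags
Orders/yr = 59,430/2,477 = 23.993; ordering cost = 23.993 × $418 = $10,028.96
Average inventory = 2,477/2 = 1238.5; holding cost = 1238.5 × $8.1 = $10,031.85
Total = $10,028.96 + $10,031.85 = $20,060.81

$20,060.81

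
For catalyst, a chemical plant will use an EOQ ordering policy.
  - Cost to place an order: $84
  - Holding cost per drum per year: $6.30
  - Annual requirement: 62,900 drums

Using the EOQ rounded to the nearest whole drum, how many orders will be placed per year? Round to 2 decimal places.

Q* = √(2·D·S / H) = √(2·62,900·84 / 6.3) = √1,677,333.3 ≈ 1,295.12 → Q = 1,295
N = D/Q = 62,900/1,295 ≈ 48.571 orders/yr

48.57 orders per year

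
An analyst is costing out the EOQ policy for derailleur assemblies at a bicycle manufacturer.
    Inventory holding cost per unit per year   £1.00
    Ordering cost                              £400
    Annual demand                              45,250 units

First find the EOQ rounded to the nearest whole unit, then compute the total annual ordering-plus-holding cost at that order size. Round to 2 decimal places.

£6,016.64

Q* = √(2·D·S / H) = √(2·45,250·400 / 1) = √36,200,000.0 ≈ 6,016.64 → Q = 6,017 units
Ordering: D/Q × S = 45,250/6,017 × £400 = £3,008.14
Holding:  Q/2 × H = 6,017/2 × £1 = £3,008.50
Total = £3,008.14 + £3,008.50 = £6,016.64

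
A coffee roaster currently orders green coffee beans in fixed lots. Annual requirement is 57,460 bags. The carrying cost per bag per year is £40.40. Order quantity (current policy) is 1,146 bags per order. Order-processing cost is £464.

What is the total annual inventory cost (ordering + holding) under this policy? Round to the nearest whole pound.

Annual ordering cost = (D/Q)·S = (57,460/1,146) × 464 = £23,264.78
Annual holding cost  = (Q/2)·H = (1,146/2) × 40.4 = £23,149.20
Total = £23,264.78 + £23,149.20 = £46,413.98

£46,414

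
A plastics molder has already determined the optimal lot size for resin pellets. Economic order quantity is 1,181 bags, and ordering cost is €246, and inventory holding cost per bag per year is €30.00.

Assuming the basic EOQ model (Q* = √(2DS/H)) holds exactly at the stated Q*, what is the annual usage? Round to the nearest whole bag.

From Q* = √(2DS/H) ⇒ Q*² = 2DS/H.
D = Q²H / (2S) = 1,181² × 30 / (2 × 246) = 85,046.40

85,046 bags per year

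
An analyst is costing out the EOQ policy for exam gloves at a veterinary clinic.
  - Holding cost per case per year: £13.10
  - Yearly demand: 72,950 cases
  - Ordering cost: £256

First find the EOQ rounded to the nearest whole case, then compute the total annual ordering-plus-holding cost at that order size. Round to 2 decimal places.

£22,119.91

2DS/H = 2·72,950·256/13.1 = 2,851,175.57
EOQ = √2,851,175.57 ≈ 1,688.54 → Q = 1,689 cases
Annual ordering cost = (D/Q)·S = (72,950/1,689) × 256 = £11,056.96
Annual holding cost  = (Q/2)·H = (1,689/2) × 13.1 = £11,062.95
Total = £11,056.96 + £11,062.95 = £22,119.91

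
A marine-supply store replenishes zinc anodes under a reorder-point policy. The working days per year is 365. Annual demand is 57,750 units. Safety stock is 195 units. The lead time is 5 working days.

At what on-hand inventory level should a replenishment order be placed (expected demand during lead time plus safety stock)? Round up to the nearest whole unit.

Daily demand d = 57,750 / 365 = 158.219 units/day
Demand during lead time = 158.219 × 5 = 791.10
Reorder point = 791.10 + 195 = 986.10 → round up

987 units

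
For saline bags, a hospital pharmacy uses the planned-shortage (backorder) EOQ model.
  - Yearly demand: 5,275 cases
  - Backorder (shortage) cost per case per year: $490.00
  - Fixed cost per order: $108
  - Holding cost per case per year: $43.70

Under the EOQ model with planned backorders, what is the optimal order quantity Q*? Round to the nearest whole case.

Q* = √(2DS/H) · √((H + b)/b)
   = √(2 × 5,275 × 108 / 43.7) · √((43.7 + 490) / 490)
   = 161.472 × 1.0436 ≈ 168.52

169 cases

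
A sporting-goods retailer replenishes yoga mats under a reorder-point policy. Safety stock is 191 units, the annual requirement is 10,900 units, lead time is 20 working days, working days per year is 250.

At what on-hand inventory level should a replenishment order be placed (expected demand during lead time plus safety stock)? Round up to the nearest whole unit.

1,063 units

Daily demand d = 10,900 / 250 = 43.600 units/day
Demand during lead time = 43.600 × 20 = 872.00
Reorder point = 872.00 + 191 = 1,063.00 → round up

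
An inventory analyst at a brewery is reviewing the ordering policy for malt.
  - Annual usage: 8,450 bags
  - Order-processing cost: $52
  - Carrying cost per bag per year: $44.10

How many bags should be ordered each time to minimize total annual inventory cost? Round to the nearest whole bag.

141 bags

EOQ = √(2DS/H) = √(2 × 8,450 × 52 / 44.1)
    = √(19,927.44) ≈ 141.16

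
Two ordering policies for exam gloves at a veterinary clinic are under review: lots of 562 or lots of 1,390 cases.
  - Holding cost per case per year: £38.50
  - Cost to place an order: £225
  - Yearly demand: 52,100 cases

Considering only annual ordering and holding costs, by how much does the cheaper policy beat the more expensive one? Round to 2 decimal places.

TC(Q) = (D/Q)S + (Q/2)H
TC(562) = (52,100/562)×225 + (562/2)×38.5 = £31,677.04
TC(1,390) = (52,100/1,390)×225 + (1,390/2)×38.5 = £35,190.95
Lots of 562 are cheaper by £3,513.91.

£3,513.91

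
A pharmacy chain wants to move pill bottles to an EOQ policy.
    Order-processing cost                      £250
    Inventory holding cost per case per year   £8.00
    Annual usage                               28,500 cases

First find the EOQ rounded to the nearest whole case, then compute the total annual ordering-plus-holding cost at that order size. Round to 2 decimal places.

2DS/H = 2·28,500·250/8 = 1,781,250.00
EOQ = √1,781,250.00 ≈ 1,334.63 → Q = 1,335 cases
Ordering: D/Q × S = 28,500/1,335 × £250 = £5,337.08
Holding:  Q/2 × H = 1,335/2 × £8 = £5,340.00
Total = £5,337.08 + £5,340.00 = £10,677.08

£10,677.08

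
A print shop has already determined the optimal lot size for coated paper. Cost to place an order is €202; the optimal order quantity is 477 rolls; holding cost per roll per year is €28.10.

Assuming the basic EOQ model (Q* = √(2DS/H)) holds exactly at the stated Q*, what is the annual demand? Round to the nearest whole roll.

15,826 rolls per year

Since Q* = (2DS/H)^½, squaring gives Q*²·H = 2DS.
D = Q²H / (2S) = 477² × 28.1 / (2 × 202) = 15,825.66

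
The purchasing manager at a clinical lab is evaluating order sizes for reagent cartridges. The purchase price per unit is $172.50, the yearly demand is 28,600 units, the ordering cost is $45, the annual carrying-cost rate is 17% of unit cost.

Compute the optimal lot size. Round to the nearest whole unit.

Carrying cost H = $172.5 × 17% = $29.3250/unit/yr
Optimal lot size Q* = (2 × 28,600 × $45 / $29.325)^½ ≈ 296.27

296 units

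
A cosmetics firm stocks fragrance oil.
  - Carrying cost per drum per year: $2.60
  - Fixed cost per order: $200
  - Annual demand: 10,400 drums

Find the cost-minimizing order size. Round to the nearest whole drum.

1,265 drums

Q* = √(2·D·S / H) = √(2·10,400·200 / 2.6) = √1,600,000.0 ≈ 1,264.91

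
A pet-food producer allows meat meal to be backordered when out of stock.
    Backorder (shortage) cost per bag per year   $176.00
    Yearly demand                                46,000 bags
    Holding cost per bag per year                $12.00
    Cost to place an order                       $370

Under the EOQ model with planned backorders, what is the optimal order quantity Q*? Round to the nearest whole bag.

1,741 bags

Basic EOQ = √(2·46,000·370/12) = 1,684.241
Backorder adjustment √((H+b)/b) = √((12+176)/176) = 1.0335
Q* = 1,684.241 × 1.0335 ≈ 1,740.71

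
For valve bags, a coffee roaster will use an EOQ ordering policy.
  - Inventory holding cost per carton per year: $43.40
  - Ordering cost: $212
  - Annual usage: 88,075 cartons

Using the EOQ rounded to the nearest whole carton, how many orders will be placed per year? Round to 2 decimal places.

2DS/H = 2·88,075·212/43.4 = 860,456.22
EOQ = √860,456.22 ≈ 927.61 → Q = 928
Orders per year = D/Q = 88,075 / 928 = 94.908

94.91 orders per year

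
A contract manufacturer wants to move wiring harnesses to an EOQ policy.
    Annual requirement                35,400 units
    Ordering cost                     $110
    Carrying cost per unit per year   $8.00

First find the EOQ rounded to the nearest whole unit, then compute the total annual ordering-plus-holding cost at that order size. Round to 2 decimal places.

EOQ = √(2DS/H) = √(2 × 35,400 × 110 / 8)
    = √(973,500.00) ≈ 986.66 → Q = 987 units
Ordering: D/Q × S = 35,400/987 × $110 = $3,945.29
Holding:  Q/2 × H = 987/2 × $8 = $3,948.00
Total = $3,945.29 + $3,948.00 = $7,893.29

$7,893.29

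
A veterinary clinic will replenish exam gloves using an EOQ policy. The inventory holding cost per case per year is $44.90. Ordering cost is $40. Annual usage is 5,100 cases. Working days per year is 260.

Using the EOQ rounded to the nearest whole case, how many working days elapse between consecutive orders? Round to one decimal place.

EOQ = √(2DS/H) = √(2 × 5,100 × 40 / 44.9)
    = √(9,086.86) ≈ 95.33 → Q = 95 cases
T = Q/D × 260 days = 95/5,100 × 260 = 4.843 days

4.8 days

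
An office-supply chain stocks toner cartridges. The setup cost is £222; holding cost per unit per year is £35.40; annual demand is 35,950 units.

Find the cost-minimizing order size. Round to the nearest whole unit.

Q* = √(2·D·S / H) = √(2·35,950·222 / 35.4) = √450,898.3 ≈ 671.49

671 units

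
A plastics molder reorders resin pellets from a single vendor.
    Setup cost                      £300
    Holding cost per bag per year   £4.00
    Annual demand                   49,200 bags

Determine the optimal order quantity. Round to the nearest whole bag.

EOQ = √(2DS/H) = √(2 × 49,200 × 300 / 4)
    = √(7,380,000.00) ≈ 2,716.62

2,717 bags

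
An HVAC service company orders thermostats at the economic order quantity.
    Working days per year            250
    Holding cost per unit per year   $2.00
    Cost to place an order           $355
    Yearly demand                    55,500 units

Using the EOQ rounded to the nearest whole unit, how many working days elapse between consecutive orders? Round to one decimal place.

20.0 days

EOQ = √(2DS/H) = √(2 × 55,500 × 355 / 2)
    = √(19,702,500.00) ≈ 4,438.75 → Q = 4,439 units
T = Q/D × 250 days = 4,439/55,500 × 250 = 19.995 days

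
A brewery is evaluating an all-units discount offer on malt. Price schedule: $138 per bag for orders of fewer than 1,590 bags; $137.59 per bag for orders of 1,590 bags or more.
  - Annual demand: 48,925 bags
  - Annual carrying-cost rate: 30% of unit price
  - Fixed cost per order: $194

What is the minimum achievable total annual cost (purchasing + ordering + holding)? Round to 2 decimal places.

$6,770,375.43

H₁ = 30%×$138 = $41.4000;  H₂ = 30%×$137.59 = $41.2770
EOQ₁ = √(2×48,925×194/41.4000) = 677.14  (< 1,590, feasible at tier 1)
EOQ₂ = √(2×48,925×194/41.2770) = 678.15  (< 1,590 → use Q = 1,590 at tier-2 price)
TC(tier 1 (EOQ₁), Q≈677.1) = $6,779,683.77
TC(tier 2, Q≈1,590.0) = $6,770,375.43
Minimum at tier 2: $6,770,375.43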